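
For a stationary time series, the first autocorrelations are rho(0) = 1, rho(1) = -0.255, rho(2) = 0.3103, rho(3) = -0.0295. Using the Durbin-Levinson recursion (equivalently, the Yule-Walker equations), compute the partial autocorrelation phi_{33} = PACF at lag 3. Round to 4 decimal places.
\phi_{33} = 0.1100

The PACF at lag k is phi_{kk}, the last component of the solution
to the Yule-Walker system G_k phi = r_k where
  (G_k)_{ij} = rho(|i - j|), (r_k)_i = rho(i), i,j = 1..k.
Equivalently, Durbin-Levinson gives phi_{kk} iteratively:
  phi_{11} = rho(1)
  phi_{kk} = [rho(k) - sum_{j=1..k-1} phi_{k-1,j} rho(k-j)]
            / [1 - sum_{j=1..k-1} phi_{k-1,j} rho(j)],
  phi_{k,j} = phi_{k-1,j} - phi_{kk} phi_{k-1,k-j},  j = 1..k-1.
Step k = 1:
  phi_11 = rho(1) = -0.255.
Step k = 2:
  phi_22 = [rho(2) - phi_11 rho(1)] / [1 - phi_11 rho(1)] = [0.3103 - (-0.255)(-0.255)] / [1 - (-0.255)(-0.255)]
         = 0.245275 / 0.934975 = 0.262333.
  Update: phi_21 = phi_11 - phi_22 phi_11 = -0.255 - (0.262333)(-0.255) = -0.188105.
Step k = 3:
  phi_33 = [rho(3) - phi_21 rho(2) - phi_22 rho(1)] / [1 - phi_21 rho(1) - phi_22 rho(2)]
    numerator   = -0.0295 - (-0.188105)(0.3103) - (0.262333)(-0.255) = 0.09576396
    denominator = 1 - (-0.188105)(-0.255) - (0.262333)(0.3103) = 0.87063122
  phi_33 = 0.09576396 / 0.87063122 = 0.11.
Therefore phi_{33} = 0.1100.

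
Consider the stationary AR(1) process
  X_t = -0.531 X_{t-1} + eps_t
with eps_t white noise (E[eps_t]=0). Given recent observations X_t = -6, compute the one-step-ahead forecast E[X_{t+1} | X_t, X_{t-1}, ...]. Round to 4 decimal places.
E[X_{t+1} \mid \mathcal F_t] = 3.1860

For an AR(p) model X_t = c + sum_i phi_i X_{t-i} + eps_t, the
one-step-ahead conditional mean is
  E[X_{t+1} | X_t, ...] = c + sum_i phi_i X_{t+1-i}.
Substitute known values:
  E[X_{t+1} | ...] = (-0.531) * (-6)
                   = 3.1860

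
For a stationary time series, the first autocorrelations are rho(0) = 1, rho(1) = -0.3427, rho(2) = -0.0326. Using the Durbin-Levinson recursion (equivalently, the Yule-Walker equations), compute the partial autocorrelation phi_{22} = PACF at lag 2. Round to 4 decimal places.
\phi_{22} = -0.1700

The PACF at lag k is phi_{kk}, the last component of the solution
to the Yule-Walker system G_k phi = r_k where
  (G_k)_{ij} = rho(|i - j|), (r_k)_i = rho(i), i,j = 1..k.
Equivalently, Durbin-Levinson gives phi_{kk} iteratively:
  phi_{11} = rho(1)
  phi_{kk} = [rho(k) - sum_{j=1..k-1} phi_{k-1,j} rho(k-j)]
            / [1 - sum_{j=1..k-1} phi_{k-1,j} rho(j)],
  phi_{k,j} = phi_{k-1,j} - phi_{kk} phi_{k-1,k-j},  j = 1..k-1.
Step k = 1:
  phi_11 = rho(1) = -0.3427.
Step k = 2:
  phi_22 = [rho(2) - phi_11 rho(1)] / [1 - phi_11 rho(1)] = [-0.0326 - (-0.3427)(-0.3427)] / [1 - (-0.3427)(-0.3427)]
         = -0.15004329 / 0.88255671 = -0.17.
Therefore phi_{22} = -0.1700.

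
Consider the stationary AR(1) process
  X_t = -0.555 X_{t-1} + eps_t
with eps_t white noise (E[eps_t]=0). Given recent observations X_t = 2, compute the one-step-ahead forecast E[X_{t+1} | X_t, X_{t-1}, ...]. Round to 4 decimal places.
E[X_{t+1} \mid \mathcal F_t] = -1.1100

For an AR(p) model X_t = c + sum_i phi_i X_{t-i} + eps_t, the
one-step-ahead conditional mean is
  E[X_{t+1} | X_t, ...] = c + sum_i phi_i X_{t+1-i}.
Substitute known values:
  E[X_{t+1} | ...] = (-0.555) * (2)
                   = -1.1100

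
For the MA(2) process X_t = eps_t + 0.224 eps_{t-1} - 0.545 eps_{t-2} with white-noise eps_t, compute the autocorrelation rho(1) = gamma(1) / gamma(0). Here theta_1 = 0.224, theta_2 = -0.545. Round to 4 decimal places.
\rho(1) = 0.0757

For an MA(q) process with theta_0 = 1, the autocovariance is
  gamma(k) = sigma^2 * sum_{i=0..q-k} theta_i * theta_{i+k},
and rho(k) = gamma(k) / gamma(0). Sigma^2 cancels.
  numerator   = (1)*(0.224) + (0.224)*(-0.545) = 0.10192.
  denominator = (1)^2 + (0.224)^2 + (-0.545)^2 = 1.347201.
  rho(1) = 0.10192 / 1.347201 = 0.0757.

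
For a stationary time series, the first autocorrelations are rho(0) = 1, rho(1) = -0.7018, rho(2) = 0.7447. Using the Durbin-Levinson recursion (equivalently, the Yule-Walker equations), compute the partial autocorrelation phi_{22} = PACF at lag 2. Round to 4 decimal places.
\phi_{22} = 0.4969

The PACF at lag k is phi_{kk}, the last component of the solution
to the Yule-Walker system G_k phi = r_k where
  (G_k)_{ij} = rho(|i - j|), (r_k)_i = rho(i), i,j = 1..k.
Equivalently, Durbin-Levinson gives phi_{kk} iteratively:
  phi_{11} = rho(1)
  phi_{kk} = [rho(k) - sum_{j=1..k-1} phi_{k-1,j} rho(k-j)]
            / [1 - sum_{j=1..k-1} phi_{k-1,j} rho(j)],
  phi_{k,j} = phi_{k-1,j} - phi_{kk} phi_{k-1,k-j},  j = 1..k-1.
Step k = 1:
  phi_11 = rho(1) = -0.7018.
Step k = 2:
  phi_22 = [rho(2) - phi_11 rho(1)] / [1 - phi_11 rho(1)] = [0.7447 - (-0.7018)(-0.7018)] / [1 - (-0.7018)(-0.7018)]
         = 0.25217676 / 0.50747676 = 0.4969.
Therefore phi_{22} = 0.4969.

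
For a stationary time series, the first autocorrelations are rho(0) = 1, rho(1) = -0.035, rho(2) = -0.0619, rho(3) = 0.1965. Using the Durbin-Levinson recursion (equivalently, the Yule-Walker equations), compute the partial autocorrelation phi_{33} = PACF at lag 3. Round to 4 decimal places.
\phi_{33} = 0.1930

The PACF at lag k is phi_{kk}, the last component of the solution
to the Yule-Walker system G_k phi = r_k where
  (G_k)_{ij} = rho(|i - j|), (r_k)_i = rho(i), i,j = 1..k.
Equivalently, Durbin-Levinson gives phi_{kk} iteratively:
  phi_{11} = rho(1)
  phi_{kk} = [rho(k) - sum_{j=1..k-1} phi_{k-1,j} rho(k-j)]
            / [1 - sum_{j=1..k-1} phi_{k-1,j} rho(j)],
  phi_{k,j} = phi_{k-1,j} - phi_{kk} phi_{k-1,k-j},  j = 1..k-1.
Step k = 1:
  phi_11 = rho(1) = -0.035.
Step k = 2:
  phi_22 = [rho(2) - phi_11 rho(1)] / [1 - phi_11 rho(1)] = [-0.0619 - (-0.035)(-0.035)] / [1 - (-0.035)(-0.035)]
         = -0.063125 / 0.998775 = -0.063202.
  Update: phi_21 = phi_11 - phi_22 phi_11 = -0.035 - (-0.063202)(-0.035) = -0.037212.
Step k = 3:
  phi_33 = [rho(3) - phi_21 rho(2) - phi_22 rho(1)] / [1 - phi_21 rho(1) - phi_22 rho(2)]
    numerator   = 0.1965 - (-0.037212)(-0.0619) - (-0.063202)(-0.035) = 0.19198449
    denominator = 1 - (-0.037212)(-0.035) - (-0.063202)(-0.0619) = 0.99478535
  phi_33 = 0.19198449 / 0.99478535 = 0.193.
Therefore phi_{33} = 0.1930.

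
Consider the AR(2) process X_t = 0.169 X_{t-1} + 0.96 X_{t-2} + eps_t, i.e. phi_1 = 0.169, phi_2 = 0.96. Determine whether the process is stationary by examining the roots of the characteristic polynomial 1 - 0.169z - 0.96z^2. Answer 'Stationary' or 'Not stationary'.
\text{Not stationary}

The AR(p) characteristic polynomial is P(z) = 1 - 0.169z - 0.96z^2.
Stationarity requires all roots to lie outside the unit circle, i.e. |z| > 1 for every root.
Set 1 + (-0.169) z + (-0.96) z^2 = 0, i.e. a z^2 + b z + c = 0 with a = -0.96, b = -0.169, c = 1.
Discriminant D = b^2 - 4ac = (-0.169)^2 - 4*(-0.96)*1 = 0.028561 - (-3.84) = 3.868561.
D >= 0, so the roots are real: z = (-b +/- sqrt(D)) / (2a) = (0.169 +/- 1.966866) / (-1.92).
  z_1 = (0.169 + 1.966866) / (-1.92) = -1.1124,   |z_1| = 1.1124.
  z_2 = (0.169 - 1.966866) / (-1.92) = 0.9364,   |z_2| = 0.9364.
Moduli of all roots: 1.1124, 0.9364.
All moduli strictly greater than 1? No.
Verdict: Not stationary.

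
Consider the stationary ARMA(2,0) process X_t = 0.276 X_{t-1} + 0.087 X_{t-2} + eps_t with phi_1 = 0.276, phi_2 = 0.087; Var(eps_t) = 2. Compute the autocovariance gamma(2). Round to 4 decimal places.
\gamma(2) = 0.3780

Multiply the model equation by X_{t-k} and take expectations. With theta_0 = psi_0 = 1 and psi_j the MA(infinity) weights, this gives
  gamma(k) - sum_i phi_i gamma(k-i) = c_k,
  c_k = sigma^2 * sum_{j=k..q} theta_j psi_{j-k}   (c_k = 0 for k > q),
using gamma(-m) = gamma(m).
Pure AR (q = 0): c_0 = sigma^2 = 2, c_k = 0 for k >= 1.
Equations for k = 0, 1, 2 (AR order 2, c_2 = 0):
  (E0) gamma(0) = phi_1 gamma(1) + phi_2 gamma(2) + c_0
  (E1) gamma(1) = phi_1 gamma(0) + phi_2 gamma(1) + c_1
  (E2) gamma(2) = phi_1 gamma(1) + phi_2 gamma(0)
From (E1): gamma(1) = A gamma(0) + B with
  A = phi_1 / (1 - phi_2) = 0.276 / 0.913 = 0.3023,   B = c_1 / (1 - phi_2) = 0 / 0.913 = 0.
Insert (E2) into (E0): gamma(0) (1 - phi_2^2) = phi_1 (1 + phi_2) gamma(1) + c_0.
  phi_1 (1 + phi_2) = (0.276)(1.087) = 0.300012,   1 - phi_2^2 = 0.992431.
Replace gamma(1) by A gamma(0) + B and collect gamma(0):
  gamma(0) [0.992431 - (0.300012)(0.3023)] = c_0 = 2
  gamma(0) * 0.901737 = 2
  gamma(0) = 2 / 0.901737 = 2.217941.
  gamma(1) = A gamma(0) = (0.3023)(2.217941) = 0.670484.
  gamma(2) = phi_1 gamma(1) + phi_2 gamma(0) = (0.276)(0.670484) + (0.087)(2.217941) = 0.378014.
Therefore gamma(2) = 0.3780 (to 4 decimal places).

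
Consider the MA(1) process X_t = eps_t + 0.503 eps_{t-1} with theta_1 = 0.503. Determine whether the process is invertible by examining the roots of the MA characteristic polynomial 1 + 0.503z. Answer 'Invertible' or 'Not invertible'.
\text{Invertible}

The MA(q) characteristic polynomial is P(z) = 1 + 0.503z.
Invertibility requires all roots to lie outside the unit circle, i.e. |z| > 1 for every root.
This is linear in z: 1 + (0.503) z = 0  =>  z = -1/(0.503) = -1.988072,  |z| = 1.988072.
Moduli of all roots: 1.9881.
All moduli strictly greater than 1? Yes.
Verdict: Invertible.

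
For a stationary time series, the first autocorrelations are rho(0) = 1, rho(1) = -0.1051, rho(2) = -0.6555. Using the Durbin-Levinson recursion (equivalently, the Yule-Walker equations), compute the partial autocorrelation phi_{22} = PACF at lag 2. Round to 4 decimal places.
\phi_{22} = -0.6740

The PACF at lag k is phi_{kk}, the last component of the solution
to the Yule-Walker system G_k phi = r_k where
  (G_k)_{ij} = rho(|i - j|), (r_k)_i = rho(i), i,j = 1..k.
Equivalently, Durbin-Levinson gives phi_{kk} iteratively:
  phi_{11} = rho(1)
  phi_{kk} = [rho(k) - sum_{j=1..k-1} phi_{k-1,j} rho(k-j)]
            / [1 - sum_{j=1..k-1} phi_{k-1,j} rho(j)],
  phi_{k,j} = phi_{k-1,j} - phi_{kk} phi_{k-1,k-j},  j = 1..k-1.
Step k = 1:
  phi_11 = rho(1) = -0.1051.
Step k = 2:
  phi_22 = [rho(2) - phi_11 rho(1)] / [1 - phi_11 rho(1)] = [-0.6555 - (-0.1051)(-0.1051)] / [1 - (-0.1051)(-0.1051)]
         = -0.66654601 / 0.98895399 = -0.674.
Therefore phi_{22} = -0.6740.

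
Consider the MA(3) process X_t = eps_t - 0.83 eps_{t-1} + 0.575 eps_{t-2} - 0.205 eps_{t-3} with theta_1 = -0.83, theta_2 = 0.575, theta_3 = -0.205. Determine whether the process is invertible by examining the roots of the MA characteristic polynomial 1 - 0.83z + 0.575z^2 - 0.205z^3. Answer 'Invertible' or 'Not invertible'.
\text{Invertible}

The MA(q) characteristic polynomial is P(z) = 1 - 0.83z + 0.575z^2 - 0.205z^3.
Invertibility requires all roots to lie outside the unit circle, i.e. |z| > 1 for every root.
Degree 3: look for a simple real root z0 first, then factor out (1 - z/z0) and solve the remaining quadratic.
Testing z0 = 2: P(2) = 1 + (-0.83)(2) + (0.575)(2)^2 + (-0.205)(2)^3
  = 1 + (-1.66) + (2.3) + (-1.64) = 0.  So z_0 = 2 is a root, |z_0| = 2.
Divide out the factor (1 - 0.5 z) = (1 - z/z0) (since 1/z0 = 0.5):
  P(z) = (1 - 0.5 z)(1 + (-0.33) z + (0.41) z^2)
  [check: z-coef -0.33 - (0.5) = -0.83; z^2-coef 0.41 - (0.5)(-0.33) = 0.575; z^3-coef -(0.5)(0.41) = -0.205.]
Remaining roots from the quadratic factor 1 + (-0.33) z + (0.41) z^2:
  Set 1 + (-0.33) z + (0.41) z^2 = 0, i.e. a z^2 + b z + c = 0 with a = 0.41, b = -0.33, c = 1.
  Discriminant D = b^2 - 4ac = (-0.33)^2 - 4*(0.41)*1 = 0.1089 - (1.64) = -1.5311.
  D < 0, so the roots are the complex-conjugate pair z = (-b +/- i sqrt(-D)) / (2a) = 0.4024 +/- 1.509i.
  For a conjugate pair |z|^2 = z * conj(z) = (product of roots) = c/a = 1/(0.41) = 2.439024, so |z| = sqrt(2.439024) = 1.5617 for both roots.
Moduli of all roots: 2.0000, 1.5617, 1.5617.
All moduli strictly greater than 1? Yes.
Verdict: Invertible.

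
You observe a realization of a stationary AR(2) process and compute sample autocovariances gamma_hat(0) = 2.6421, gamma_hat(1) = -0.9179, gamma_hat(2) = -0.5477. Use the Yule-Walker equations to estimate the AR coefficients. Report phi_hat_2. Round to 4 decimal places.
\hat\phi_{2} = -0.3730

The Yule-Walker equations for an AR(p) process read, in matrix form,
  Gamma_p phi = r_p,   with   (Gamma_p)_{ij} = gamma(|i - j|),
                       (r_p)_i = gamma(i),   i,j = 1..p.
Substitute the sample gammas (Toeplitz matrix and right-hand side of size 2):
  Gamma_p = [[2.6421, -0.9179], [-0.9179, 2.6421]]
  r_p     = [-0.9179, -0.5477]
Written out:
  2.6421 phi_1 - 0.9179 phi_2 = -0.9179
  -0.9179 phi_1 + 2.6421 phi_2 = -0.5477
Solve by Cramer's rule:
  det = gamma(0)^2 - gamma(1)^2 = (2.6421)^2 - (-0.9179)^2 = 6.98069241 - 0.84254041 = 6.138152
  phi_hat_1 = [gamma(1) gamma(0) - gamma(1) gamma(2)] / det = [(-0.9179)(2.6421) - (-0.9179)(-0.5477)] / 6.138152 = -2.92791742 / 6.138152 = -0.477
  phi_hat_2 = [gamma(0) gamma(2) - gamma(1)^2] / det = [(2.6421)(-0.5477) - (-0.9179)^2] / 6.138152 = -2.28961858 / 6.138152 = -0.373
So phi_hat = [-0.4770, -0.3730].
Therefore phi_hat_2 = -0.3730.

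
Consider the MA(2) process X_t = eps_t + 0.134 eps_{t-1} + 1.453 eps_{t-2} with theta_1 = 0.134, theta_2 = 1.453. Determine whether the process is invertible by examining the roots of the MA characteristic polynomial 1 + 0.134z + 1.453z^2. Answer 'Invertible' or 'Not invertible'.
\text{Not invertible}

The MA(q) characteristic polynomial is P(z) = 1 + 0.134z + 1.453z^2.
Invertibility requires all roots to lie outside the unit circle, i.e. |z| > 1 for every root.
Set 1 + (0.134) z + (1.453) z^2 = 0, i.e. a z^2 + b z + c = 0 with a = 1.453, b = 0.134, c = 1.
Discriminant D = b^2 - 4ac = (0.134)^2 - 4*(1.453)*1 = 0.017956 - (5.812) = -5.794044.
D < 0, so the roots are the complex-conjugate pair z = (-b +/- i sqrt(-D)) / (2a) = -0.0461 +/- 0.8283i.
For a conjugate pair |z|^2 = z * conj(z) = (product of roots) = c/a = 1/(1.453) = 0.688231, so |z| = sqrt(0.688231) = 0.8296 for both roots.
Moduli of all roots: 0.8296, 0.8296.
All moduli strictly greater than 1? No.
Verdict: Not invertible.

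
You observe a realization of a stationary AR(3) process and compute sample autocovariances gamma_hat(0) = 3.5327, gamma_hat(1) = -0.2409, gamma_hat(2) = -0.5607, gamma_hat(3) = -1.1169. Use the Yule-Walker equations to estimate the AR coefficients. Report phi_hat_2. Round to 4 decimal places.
\hat\phi_{2} = -0.1920

The Yule-Walker equations for an AR(p) process read, in matrix form,
  Gamma_p phi = r_p,   with   (Gamma_p)_{ij} = gamma(|i - j|),
                       (r_p)_i = gamma(i),   i,j = 1..p.
Substitute the sample gammas (Toeplitz matrix and right-hand side of size 3):
  Gamma_p = [[3.5327, -0.2409, -0.5607], [-0.2409, 3.5327, -0.2409], [-0.5607, -0.2409, 3.5327]]
  r_p     = [-0.2409, -0.5607, -1.1169]
Written out (R1..R3):
  (R1) 3.5327 phi_1 - 0.2409 phi_2 - 0.5607 phi_3 = -0.2409
  (R2) -0.2409 phi_1 + 3.5327 phi_2 - 0.2409 phi_3 = -0.5607
  (R3) -0.5607 phi_1 - 0.2409 phi_2 + 3.5327 phi_3 = -1.1169
Gaussian elimination:
  R2 <- R2 - (-0.2409/3.5327) R1 = R2 - (-0.068191) R1:  3.516273 phi_2 - 0.279135 phi_3 = -0.577127
  R3 <- R3 - (-0.5607/3.5327) R1 = R3 - (-0.158717) R1:  -0.279135 phi_2 + 3.443707 phi_3 = -1.155135
  R3 <- R3 - (-0.279135/3.516273) R2 = R3 - (-0.079384) R2:  3.421549 phi_3 = -1.200949
Back-substitution:
  phi_hat_3 = -1.200949 / 3.421549 = -0.350996
  phi_hat_2 = (-0.577127 - (-0.279135)(-0.350996)) / 3.516273 = -0.191994
  phi_hat_1 = (-0.2409 - (-0.2409)(-0.191994) - (-0.5607)(-0.350996)) / 3.5327 = -0.136993
So phi_hat = [-0.1370, -0.1920, -0.3510].
Therefore phi_hat_2 = -0.1920.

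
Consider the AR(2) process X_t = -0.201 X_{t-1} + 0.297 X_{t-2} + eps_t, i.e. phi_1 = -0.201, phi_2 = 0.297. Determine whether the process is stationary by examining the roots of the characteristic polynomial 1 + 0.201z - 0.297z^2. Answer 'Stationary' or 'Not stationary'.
\text{Stationary}

The AR(p) characteristic polynomial is P(z) = 1 + 0.201z - 0.297z^2.
Stationarity requires all roots to lie outside the unit circle, i.e. |z| > 1 for every root.
Set 1 + (0.201) z + (-0.297) z^2 = 0, i.e. a z^2 + b z + c = 0 with a = -0.297, b = 0.201, c = 1.
Discriminant D = b^2 - 4ac = (0.201)^2 - 4*(-0.297)*1 = 0.040401 - (-1.188) = 1.228401.
D >= 0, so the roots are real: z = (-b +/- sqrt(D)) / (2a) = (-0.201 +/- 1.108333) / (-0.594).
  z_1 = (-0.201 + 1.108333) / (-0.594) = -1.5275,   |z_1| = 1.5275.
  z_2 = (-0.201 - 1.108333) / (-0.594) = 2.2043,   |z_2| = 2.2043.
Moduli of all roots: 1.5275, 2.2043.
All moduli strictly greater than 1? Yes.
Verdict: Stationary.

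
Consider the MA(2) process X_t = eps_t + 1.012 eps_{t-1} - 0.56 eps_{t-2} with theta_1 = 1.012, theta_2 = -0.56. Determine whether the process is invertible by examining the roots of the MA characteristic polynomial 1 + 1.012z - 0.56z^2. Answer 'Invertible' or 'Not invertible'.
\text{Not invertible}

The MA(q) characteristic polynomial is P(z) = 1 + 1.012z - 0.56z^2.
Invertibility requires all roots to lie outside the unit circle, i.e. |z| > 1 for every root.
Set 1 + (1.012) z + (-0.56) z^2 = 0, i.e. a z^2 + b z + c = 0 with a = -0.56, b = 1.012, c = 1.
Discriminant D = b^2 - 4ac = (1.012)^2 - 4*(-0.56)*1 = 1.024144 - (-2.24) = 3.264144.
D >= 0, so the roots are real: z = (-b +/- sqrt(D)) / (2a) = (-1.012 +/- 1.806694) / (-1.12).
  z_1 = (-1.012 + 1.806694) / (-1.12) = -0.7095,   |z_1| = 0.7095.
  z_2 = (-1.012 - 1.806694) / (-1.12) = 2.5167,   |z_2| = 2.5167.
Moduli of all roots: 0.7095, 2.5167.
All moduli strictly greater than 1? No.
Verdict: Not invertible.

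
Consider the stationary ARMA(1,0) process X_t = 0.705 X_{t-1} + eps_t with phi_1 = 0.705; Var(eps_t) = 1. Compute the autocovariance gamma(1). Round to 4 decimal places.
\gamma(1) = 1.4017

Multiply the model equation by X_{t-k} and take expectations. With theta_0 = psi_0 = 1 and psi_j the MA(infinity) weights, this gives
  gamma(k) - sum_i phi_i gamma(k-i) = c_k,
  c_k = sigma^2 * sum_{j=k..q} theta_j psi_{j-k}   (c_k = 0 for k > q),
using gamma(-m) = gamma(m).
Pure AR (q = 0): c_0 = sigma^2 = 1, c_k = 0 for k >= 1.
Equations for k = 0 and k = 1 (AR order 1):
  gamma(0) = phi_1 gamma(1) + c_0
  gamma(1) = phi_1 gamma(0) + c_1
Substituting the second into the first: gamma(0) (1 - phi_1^2) = c_0 + phi_1 c_1, so
  gamma(0) = c_0 / (1 - phi_1^2) = 1 / (1 - (0.705)^2) = 1 / 0.502975 = 1.98817.
  gamma(1) = phi_1 gamma(0) = (0.705)(1.98817) = 1.40166.
Therefore gamma(1) = 1.4017 (to 4 decimal places).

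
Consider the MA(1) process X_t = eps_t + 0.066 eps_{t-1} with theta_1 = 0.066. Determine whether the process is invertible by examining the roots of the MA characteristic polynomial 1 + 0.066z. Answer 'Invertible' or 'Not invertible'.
\text{Invertible}

The MA(q) characteristic polynomial is P(z) = 1 + 0.066z.
Invertibility requires all roots to lie outside the unit circle, i.e. |z| > 1 for every root.
This is linear in z: 1 + (0.066) z = 0  =>  z = -1/(0.066) = -15.151515,  |z| = 15.151515.
Moduli of all roots: 15.1515.
All moduli strictly greater than 1? Yes.
Verdict: Invertible.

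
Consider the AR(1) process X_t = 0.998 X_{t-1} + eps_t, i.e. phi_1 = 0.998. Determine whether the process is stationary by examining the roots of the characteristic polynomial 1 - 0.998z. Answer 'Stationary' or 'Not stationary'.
\text{Stationary}

The AR(p) characteristic polynomial is P(z) = 1 - 0.998z.
Stationarity requires all roots to lie outside the unit circle, i.e. |z| > 1 for every root.
This is linear in z: 1 + (-0.998) z = 0  =>  z = -1/(-0.998) = 1.002004,  |z| = 1.002004.
Moduli of all roots: 1.0020.
All moduli strictly greater than 1? Yes.
Verdict: Stationary.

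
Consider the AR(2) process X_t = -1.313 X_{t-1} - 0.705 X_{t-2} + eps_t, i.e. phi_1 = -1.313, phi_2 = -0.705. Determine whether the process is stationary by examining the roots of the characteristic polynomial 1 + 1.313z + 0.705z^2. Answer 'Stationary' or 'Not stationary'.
\text{Stationary}

The AR(p) characteristic polynomial is P(z) = 1 + 1.313z + 0.705z^2.
Stationarity requires all roots to lie outside the unit circle, i.e. |z| > 1 for every root.
Set 1 + (1.313) z + (0.705) z^2 = 0, i.e. a z^2 + b z + c = 0 with a = 0.705, b = 1.313, c = 1.
Discriminant D = b^2 - 4ac = (1.313)^2 - 4*(0.705)*1 = 1.723969 - (2.82) = -1.096031.
D < 0, so the roots are the complex-conjugate pair z = (-b +/- i sqrt(-D)) / (2a) = -0.9312 +/- 0.7425i.
For a conjugate pair |z|^2 = z * conj(z) = (product of roots) = c/a = 1/(0.705) = 1.41844, so |z| = sqrt(1.41844) = 1.191 for both roots.
Moduli of all roots: 1.1910, 1.1910.
All moduli strictly greater than 1? Yes.
Verdict: Stationary.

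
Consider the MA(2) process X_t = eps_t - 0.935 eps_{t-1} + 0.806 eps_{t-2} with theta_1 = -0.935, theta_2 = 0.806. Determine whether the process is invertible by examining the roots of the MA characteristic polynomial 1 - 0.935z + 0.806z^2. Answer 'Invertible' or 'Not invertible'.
\text{Invertible}

The MA(q) characteristic polynomial is P(z) = 1 - 0.935z + 0.806z^2.
Invertibility requires all roots to lie outside the unit circle, i.e. |z| > 1 for every root.
Set 1 + (-0.935) z + (0.806) z^2 = 0, i.e. a z^2 + b z + c = 0 with a = 0.806, b = -0.935, c = 1.
Discriminant D = b^2 - 4ac = (-0.935)^2 - 4*(0.806)*1 = 0.874225 - (3.224) = -2.349775.
D < 0, so the roots are the complex-conjugate pair z = (-b +/- i sqrt(-D)) / (2a) = 0.58 +/- 0.9509i.
For a conjugate pair |z|^2 = z * conj(z) = (product of roots) = c/a = 1/(0.806) = 1.240695, so |z| = sqrt(1.240695) = 1.1139 for both roots.
Moduli of all roots: 1.1139, 1.1139.
All moduli strictly greater than 1? Yes.
Verdict: Invertible.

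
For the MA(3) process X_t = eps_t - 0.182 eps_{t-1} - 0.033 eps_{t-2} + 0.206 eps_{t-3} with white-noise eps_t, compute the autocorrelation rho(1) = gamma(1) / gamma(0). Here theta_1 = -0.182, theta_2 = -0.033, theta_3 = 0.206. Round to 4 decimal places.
\rho(1) = -0.1698

For an MA(q) process with theta_0 = 1, the autocovariance is
  gamma(k) = sigma^2 * sum_{i=0..q-k} theta_i * theta_{i+k},
and rho(k) = gamma(k) / gamma(0). Sigma^2 cancels.
  numerator   = (1)*(-0.182) + (-0.182)*(-0.033) + (-0.033)*(0.206) = -0.182792.
  denominator = (1)^2 + (-0.182)^2 + (-0.033)^2 + (0.206)^2 = 1.076649.
  rho(1) = -0.182792 / 1.076649 = -0.1698.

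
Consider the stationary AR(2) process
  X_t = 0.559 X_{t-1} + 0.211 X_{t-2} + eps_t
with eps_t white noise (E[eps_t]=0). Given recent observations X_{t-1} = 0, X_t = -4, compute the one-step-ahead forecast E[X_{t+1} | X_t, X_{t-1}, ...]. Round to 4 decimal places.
E[X_{t+1} \mid \mathcal F_t] = -2.2360

For an AR(p) model X_t = c + sum_i phi_i X_{t-i} + eps_t, the
one-step-ahead conditional mean is
  E[X_{t+1} | X_t, ...] = c + sum_i phi_i X_{t+1-i}.
Substitute known values:
  E[X_{t+1} | ...] = (0.559) * (-4) + (0.211) * (0)
                   = -2.2360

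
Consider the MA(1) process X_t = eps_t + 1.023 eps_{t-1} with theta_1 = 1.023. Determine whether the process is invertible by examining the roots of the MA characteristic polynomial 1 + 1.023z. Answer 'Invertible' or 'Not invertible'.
\text{Not invertible}

The MA(q) characteristic polynomial is P(z) = 1 + 1.023z.
Invertibility requires all roots to lie outside the unit circle, i.e. |z| > 1 for every root.
This is linear in z: 1 + (1.023) z = 0  =>  z = -1/(1.023) = -0.977517,  |z| = 0.977517.
Moduli of all roots: 0.9775.
All moduli strictly greater than 1? No.
Verdict: Not invertible.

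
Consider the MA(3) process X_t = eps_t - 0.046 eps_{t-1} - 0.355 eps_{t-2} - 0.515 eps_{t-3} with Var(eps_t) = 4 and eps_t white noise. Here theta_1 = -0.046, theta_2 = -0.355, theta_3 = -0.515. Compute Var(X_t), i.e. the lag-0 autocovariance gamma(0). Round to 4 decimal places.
\gamma(0) = 5.5735

For an MA(q) process X_t = eps_t + sum_i theta_i eps_{t-i} with
Var(eps_t) = sigma^2, the variance is
  gamma(0) = sigma^2 * (1 + sum_i theta_i^2).
  sum_i theta_i^2 = (-0.046)^2 + (-0.355)^2 + (-0.515)^2 = 0.002116 + 0.126025 + 0.265225 = 0.393366.
  gamma(0) = 4 * (1 + 0.393366) = 4 * 1.393366 = 5.573464, which rounds to 5.5735.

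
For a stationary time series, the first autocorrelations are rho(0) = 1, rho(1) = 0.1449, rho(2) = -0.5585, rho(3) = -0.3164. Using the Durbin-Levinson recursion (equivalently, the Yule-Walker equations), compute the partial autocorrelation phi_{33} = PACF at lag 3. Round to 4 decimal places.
\phi_{33} = -0.1601

The PACF at lag k is phi_{kk}, the last component of the solution
to the Yule-Walker system G_k phi = r_k where
  (G_k)_{ij} = rho(|i - j|), (r_k)_i = rho(i), i,j = 1..k.
Equivalently, Durbin-Levinson gives phi_{kk} iteratively:
  phi_{11} = rho(1)
  phi_{kk} = [rho(k) - sum_{j=1..k-1} phi_{k-1,j} rho(k-j)]
            / [1 - sum_{j=1..k-1} phi_{k-1,j} rho(j)],
  phi_{k,j} = phi_{k-1,j} - phi_{kk} phi_{k-1,k-j},  j = 1..k-1.
Step k = 1:
  phi_11 = rho(1) = 0.1449.
Step k = 2:
  phi_22 = [rho(2) - phi_11 rho(1)] / [1 - phi_11 rho(1)] = [-0.5585 - (0.1449)(0.1449)] / [1 - (0.1449)(0.1449)]
         = -0.57949601 / 0.97900399 = -0.591924.
  Update: phi_21 = phi_11 - phi_22 phi_11 = 0.1449 - (-0.591924)(0.1449) = 0.23067.
Step k = 3:
  phi_33 = [rho(3) - phi_21 rho(2) - phi_22 rho(1)] / [1 - phi_21 rho(1) - phi_22 rho(2)]
    numerator   = -0.3164 - (0.23067)(-0.5585) - (-0.591924)(0.1449) = -0.10180112
    denominator = 1 - (0.23067)(0.1449) - (-0.591924)(-0.5585) = 0.63598636
  phi_33 = -0.10180112 / 0.63598636 = -0.1601.
Therefore phi_{33} = -0.1601.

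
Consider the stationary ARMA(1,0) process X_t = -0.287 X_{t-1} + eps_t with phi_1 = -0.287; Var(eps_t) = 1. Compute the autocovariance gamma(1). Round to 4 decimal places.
\gamma(1) = -0.3128

Multiply the model equation by X_{t-k} and take expectations. With theta_0 = psi_0 = 1 and psi_j the MA(infinity) weights, this gives
  gamma(k) - sum_i phi_i gamma(k-i) = c_k,
  c_k = sigma^2 * sum_{j=k..q} theta_j psi_{j-k}   (c_k = 0 for k > q),
using gamma(-m) = gamma(m).
Pure AR (q = 0): c_0 = sigma^2 = 1, c_k = 0 for k >= 1.
Equations for k = 0 and k = 1 (AR order 1):
  gamma(0) = phi_1 gamma(1) + c_0
  gamma(1) = phi_1 gamma(0) + c_1
Substituting the second into the first: gamma(0) (1 - phi_1^2) = c_0 + phi_1 c_1, so
  gamma(0) = c_0 / (1 - phi_1^2) = 1 / (1 - (-0.287)^2) = 1 / 0.917631 = 1.089763.
  gamma(1) = phi_1 gamma(0) = (-0.287)(1.089763) = -0.312762.
Therefore gamma(1) = -0.3128 (to 4 decimal places).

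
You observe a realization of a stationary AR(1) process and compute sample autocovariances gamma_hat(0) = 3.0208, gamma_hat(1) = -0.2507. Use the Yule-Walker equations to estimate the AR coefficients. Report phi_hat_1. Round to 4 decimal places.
\hat\phi_{1} = -0.0830

The Yule-Walker equations for an AR(p) process read, in matrix form,
  Gamma_p phi = r_p,   with   (Gamma_p)_{ij} = gamma(|i - j|),
                       (r_p)_i = gamma(i),   i,j = 1..p.
Substitute the sample gammas (Toeplitz matrix and right-hand side of size 1):
  Gamma_p = [[3.0208]]
  r_p     = [-0.2507]
With p = 1 this is the single equation gamma(0) phi_1 = gamma(1):
  phi_hat_1 = gamma(1) / gamma(0) = -0.2507 / 3.0208 = -0.0830.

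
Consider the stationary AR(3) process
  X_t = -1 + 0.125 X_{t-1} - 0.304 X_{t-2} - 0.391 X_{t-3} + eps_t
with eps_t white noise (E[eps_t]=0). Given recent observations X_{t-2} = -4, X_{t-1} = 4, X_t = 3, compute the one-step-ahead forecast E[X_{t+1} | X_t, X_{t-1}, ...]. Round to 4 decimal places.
E[X_{t+1} \mid \mathcal F_t] = -0.2770

For an AR(p) model X_t = c + sum_i phi_i X_{t-i} + eps_t, the
one-step-ahead conditional mean is
  E[X_{t+1} | X_t, ...] = c + sum_i phi_i X_{t+1-i}.
Substitute known values:
  E[X_{t+1} | ...] = -1 + (0.125) * (3) + (-0.304) * (4) + (-0.391) * (-4)
                   = -0.2770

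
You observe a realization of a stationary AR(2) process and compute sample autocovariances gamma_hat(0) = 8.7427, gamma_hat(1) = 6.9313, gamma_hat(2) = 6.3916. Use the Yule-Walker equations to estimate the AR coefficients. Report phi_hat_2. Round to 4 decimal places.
\hat\phi_{2} = 0.2760

The Yule-Walker equations for an AR(p) process read, in matrix form,
  Gamma_p phi = r_p,   with   (Gamma_p)_{ij} = gamma(|i - j|),
                       (r_p)_i = gamma(i),   i,j = 1..p.
Substitute the sample gammas (Toeplitz matrix and right-hand side of size 2):
  Gamma_p = [[8.7427, 6.9313], [6.9313, 8.7427]]
  r_p     = [6.9313, 6.3916]
Written out:
  8.7427 phi_1 + 6.9313 phi_2 = 6.9313
  6.9313 phi_1 + 8.7427 phi_2 = 6.3916
Solve by Cramer's rule:
  det = gamma(0)^2 - gamma(1)^2 = (8.7427)^2 - (6.9313)^2 = 76.43480329 - 48.04291969 = 28.3918836
  phi_hat_1 = [gamma(1) gamma(0) - gamma(1) gamma(2)] / det = [(6.9313)(8.7427) - (6.9313)(6.3916)] / 28.3918836 = 16.29617943 / 28.3918836 = 0.574
  phi_hat_2 = [gamma(0) gamma(2) - gamma(1)^2] / det = [(8.7427)(6.3916) - (6.9313)^2] / 28.3918836 = 7.83692163 / 28.3918836 = 0.276
So phi_hat = [0.5740, 0.2760].
Therefore phi_hat_2 = 0.2760.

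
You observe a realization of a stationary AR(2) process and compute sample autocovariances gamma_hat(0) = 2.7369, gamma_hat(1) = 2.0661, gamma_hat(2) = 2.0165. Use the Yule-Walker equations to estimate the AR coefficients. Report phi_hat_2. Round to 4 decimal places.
\hat\phi_{2} = 0.3880

The Yule-Walker equations for an AR(p) process read, in matrix form,
  Gamma_p phi = r_p,   with   (Gamma_p)_{ij} = gamma(|i - j|),
                       (r_p)_i = gamma(i),   i,j = 1..p.
Substitute the sample gammas (Toeplitz matrix and right-hand side of size 2):
  Gamma_p = [[2.7369, 2.0661], [2.0661, 2.7369]]
  r_p     = [2.0661, 2.0165]
Written out:
  2.7369 phi_1 + 2.0661 phi_2 = 2.0661
  2.0661 phi_1 + 2.7369 phi_2 = 2.0165
Solve by Cramer's rule:
  det = gamma(0)^2 - gamma(1)^2 = (2.7369)^2 - (2.0661)^2 = 7.49062161 - 4.26876921 = 3.2218524
  phi_hat_1 = [gamma(1) gamma(0) - gamma(1) gamma(2)] / det = [(2.0661)(2.7369) - (2.0661)(2.0165)] / 3.2218524 = 1.48841844 / 3.2218524 = 0.462
  phi_hat_2 = [gamma(0) gamma(2) - gamma(1)^2] / det = [(2.7369)(2.0165) - (2.0661)^2] / 3.2218524 = 1.25018964 / 3.2218524 = 0.388
So phi_hat = [0.4620, 0.3880].
Therefore phi_hat_2 = 0.3880.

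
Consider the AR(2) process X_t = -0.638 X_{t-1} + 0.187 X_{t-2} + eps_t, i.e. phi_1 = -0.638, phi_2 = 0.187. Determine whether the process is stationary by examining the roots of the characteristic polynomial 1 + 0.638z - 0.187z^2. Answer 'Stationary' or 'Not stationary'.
\text{Stationary}

The AR(p) characteristic polynomial is P(z) = 1 + 0.638z - 0.187z^2.
Stationarity requires all roots to lie outside the unit circle, i.e. |z| > 1 for every root.
Set 1 + (0.638) z + (-0.187) z^2 = 0, i.e. a z^2 + b z + c = 0 with a = -0.187, b = 0.638, c = 1.
Discriminant D = b^2 - 4ac = (0.638)^2 - 4*(-0.187)*1 = 0.407044 - (-0.748) = 1.155044.
D >= 0, so the roots are real: z = (-b +/- sqrt(D)) / (2a) = (-0.638 +/- 1.07473) / (-0.374).
  z_1 = (-0.638 + 1.07473) / (-0.374) = -1.1677,   |z_1| = 1.1677.
  z_2 = (-0.638 - 1.07473) / (-0.374) = 4.5795,   |z_2| = 4.5795.
Moduli of all roots: 1.1677, 4.5795.
All moduli strictly greater than 1? Yes.
Verdict: Stationary.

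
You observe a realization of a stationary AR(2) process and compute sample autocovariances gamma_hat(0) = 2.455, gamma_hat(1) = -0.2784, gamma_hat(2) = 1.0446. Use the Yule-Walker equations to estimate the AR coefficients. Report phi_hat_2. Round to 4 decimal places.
\hat\phi_{2} = 0.4180

The Yule-Walker equations for an AR(p) process read, in matrix form,
  Gamma_p phi = r_p,   with   (Gamma_p)_{ij} = gamma(|i - j|),
                       (r_p)_i = gamma(i),   i,j = 1..p.
Substitute the sample gammas (Toeplitz matrix and right-hand side of size 2):
  Gamma_p = [[2.455, -0.2784], [-0.2784, 2.455]]
  r_p     = [-0.2784, 1.0446]
Written out:
  2.455 phi_1 - 0.2784 phi_2 = -0.2784
  -0.2784 phi_1 + 2.455 phi_2 = 1.0446
Solve by Cramer's rule:
  det = gamma(0)^2 - gamma(1)^2 = (2.455)^2 - (-0.2784)^2 = 6.027025 - 0.07750656 = 5.94951844
  phi_hat_1 = [gamma(1) gamma(0) - gamma(1) gamma(2)] / det = [(-0.2784)(2.455) - (-0.2784)(1.0446)] / 5.94951844 = -0.39265536 / 5.94951844 = -0.066
  phi_hat_2 = [gamma(0) gamma(2) - gamma(1)^2] / det = [(2.455)(1.0446) - (-0.2784)^2] / 5.94951844 = 2.48698644 / 5.94951844 = 0.418
So phi_hat = [-0.0660, 0.4180].
Therefore phi_hat_2 = 0.4180.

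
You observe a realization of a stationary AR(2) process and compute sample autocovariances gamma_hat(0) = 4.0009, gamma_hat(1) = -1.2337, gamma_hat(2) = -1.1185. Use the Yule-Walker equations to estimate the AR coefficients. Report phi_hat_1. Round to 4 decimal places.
\hat\phi_{1} = -0.4360

The Yule-Walker equations for an AR(p) process read, in matrix form,
  Gamma_p phi = r_p,   with   (Gamma_p)_{ij} = gamma(|i - j|),
                       (r_p)_i = gamma(i),   i,j = 1..p.
Substitute the sample gammas (Toeplitz matrix and right-hand side of size 2):
  Gamma_p = [[4.0009, -1.2337], [-1.2337, 4.0009]]
  r_p     = [-1.2337, -1.1185]
Written out:
  4.0009 phi_1 - 1.2337 phi_2 = -1.2337
  -1.2337 phi_1 + 4.0009 phi_2 = -1.1185
Solve by Cramer's rule:
  det = gamma(0)^2 - gamma(1)^2 = (4.0009)^2 - (-1.2337)^2 = 16.00720081 - 1.52201569 = 14.48518512
  phi_hat_1 = [gamma(1) gamma(0) - gamma(1) gamma(2)] / det = [(-1.2337)(4.0009) - (-1.2337)(-1.1185)] / 14.48518512 = -6.31580378 / 14.48518512 = -0.436
  phi_hat_2 = [gamma(0) gamma(2) - gamma(1)^2] / det = [(4.0009)(-1.1185) - (-1.2337)^2] / 14.48518512 = -5.99702234 / 14.48518512 = -0.414
So phi_hat = [-0.4360, -0.4140].
Therefore phi_hat_1 = -0.4360.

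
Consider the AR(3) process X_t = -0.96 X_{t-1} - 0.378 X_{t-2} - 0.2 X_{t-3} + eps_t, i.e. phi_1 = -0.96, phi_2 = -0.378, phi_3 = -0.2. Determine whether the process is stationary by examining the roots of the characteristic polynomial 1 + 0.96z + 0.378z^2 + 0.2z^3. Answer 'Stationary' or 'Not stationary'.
\text{Stationary}

The AR(p) characteristic polynomial is P(z) = 1 + 0.96z + 0.378z^2 + 0.2z^3.
Stationarity requires all roots to lie outside the unit circle, i.e. |z| > 1 for every root.
Degree 3: look for a simple real root z0 first, then factor out (1 - z/z0) and solve the remaining quadratic.
Testing z0 = -1.25: P(-1.25) = 1 + (0.96)(-1.25) + (0.378)(-1.25)^2 + (0.2)(-1.25)^3
  = 1 + (-1.2) + (0.590625) + (-0.390625) = 0.  So z_0 = -1.25 is a root, |z_0| = 1.25.
Divide out the factor (1 + 0.8 z) = (1 - z/z0) (since 1/z0 = -0.8):
  P(z) = (1 + 0.8 z)(1 + (0.16) z + (0.25) z^2)
  [check: z-coef 0.16 - (-0.8) = 0.96; z^2-coef 0.25 - (-0.8)(0.16) = 0.378; z^3-coef -(-0.8)(0.25) = 0.2.]
Remaining roots from the quadratic factor 1 + (0.16) z + (0.25) z^2:
  Set 1 + (0.16) z + (0.25) z^2 = 0, i.e. a z^2 + b z + c = 0 with a = 0.25, b = 0.16, c = 1.
  Discriminant D = b^2 - 4ac = (0.16)^2 - 4*(0.25)*1 = 0.0256 - (1) = -0.9744.
  D < 0, so the roots are the complex-conjugate pair z = (-b +/- i sqrt(-D)) / (2a) = -0.32 +/- 1.9742i.
  For a conjugate pair |z|^2 = z * conj(z) = (product of roots) = c/a = 1/(0.25) = 4, so |z| = sqrt(4) = 2 for both roots.
Moduli of all roots: 1.2500, 2.0000, 2.0000.
All moduli strictly greater than 1? Yes.
Verdict: Stationary.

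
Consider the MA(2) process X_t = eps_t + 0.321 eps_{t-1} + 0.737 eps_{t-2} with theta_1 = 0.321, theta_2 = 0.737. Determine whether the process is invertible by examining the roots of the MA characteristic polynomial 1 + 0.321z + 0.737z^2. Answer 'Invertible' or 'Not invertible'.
\text{Invertible}

The MA(q) characteristic polynomial is P(z) = 1 + 0.321z + 0.737z^2.
Invertibility requires all roots to lie outside the unit circle, i.e. |z| > 1 for every root.
Set 1 + (0.321) z + (0.737) z^2 = 0, i.e. a z^2 + b z + c = 0 with a = 0.737, b = 0.321, c = 1.
Discriminant D = b^2 - 4ac = (0.321)^2 - 4*(0.737)*1 = 0.103041 - (2.948) = -2.844959.
D < 0, so the roots are the complex-conjugate pair z = (-b +/- i sqrt(-D)) / (2a) = -0.2178 +/- 1.1443i.
For a conjugate pair |z|^2 = z * conj(z) = (product of roots) = c/a = 1/(0.737) = 1.356852, so |z| = sqrt(1.356852) = 1.1648 for both roots.
Moduli of all roots: 1.1648, 1.1648.
All moduli strictly greater than 1? Yes.
Verdict: Invertible.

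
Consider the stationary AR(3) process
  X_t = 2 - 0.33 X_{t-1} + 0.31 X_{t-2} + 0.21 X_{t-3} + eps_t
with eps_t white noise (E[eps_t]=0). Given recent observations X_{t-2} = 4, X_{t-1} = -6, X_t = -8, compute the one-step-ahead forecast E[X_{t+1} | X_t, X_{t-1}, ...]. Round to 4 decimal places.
E[X_{t+1} \mid \mathcal F_t] = 3.6200

For an AR(p) model X_t = c + sum_i phi_i X_{t-i} + eps_t, the
one-step-ahead conditional mean is
  E[X_{t+1} | X_t, ...] = c + sum_i phi_i X_{t+1-i}.
Substitute known values:
  E[X_{t+1} | ...] = 2 + (-0.33) * (-8) + (0.31) * (-6) + (0.21) * (4)
                   = 3.6200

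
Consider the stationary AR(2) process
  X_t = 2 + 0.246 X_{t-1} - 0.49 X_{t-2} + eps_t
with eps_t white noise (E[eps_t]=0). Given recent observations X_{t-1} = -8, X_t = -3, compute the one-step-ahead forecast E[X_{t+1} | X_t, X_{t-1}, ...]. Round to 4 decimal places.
E[X_{t+1} \mid \mathcal F_t] = 5.1820

For an AR(p) model X_t = c + sum_i phi_i X_{t-i} + eps_t, the
one-step-ahead conditional mean is
  E[X_{t+1} | X_t, ...] = c + sum_i phi_i X_{t+1-i}.
Substitute known values:
  E[X_{t+1} | ...] = 2 + (0.246) * (-3) + (-0.49) * (-8)
                   = 5.1820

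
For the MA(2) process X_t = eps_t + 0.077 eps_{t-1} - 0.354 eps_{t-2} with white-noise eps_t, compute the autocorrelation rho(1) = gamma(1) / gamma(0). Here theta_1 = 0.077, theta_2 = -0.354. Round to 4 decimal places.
\rho(1) = 0.0440

For an MA(q) process with theta_0 = 1, the autocovariance is
  gamma(k) = sigma^2 * sum_{i=0..q-k} theta_i * theta_{i+k},
and rho(k) = gamma(k) / gamma(0). Sigma^2 cancels.
  numerator   = (1)*(0.077) + (0.077)*(-0.354) = 0.049742.
  denominator = (1)^2 + (0.077)^2 + (-0.354)^2 = 1.131245.
  rho(1) = 0.049742 / 1.131245 = 0.0440.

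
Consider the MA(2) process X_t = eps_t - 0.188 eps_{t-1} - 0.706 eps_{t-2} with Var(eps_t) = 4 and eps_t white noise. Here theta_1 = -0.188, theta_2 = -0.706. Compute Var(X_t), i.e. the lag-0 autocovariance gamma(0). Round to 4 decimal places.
\gamma(0) = 6.1351

For an MA(q) process X_t = eps_t + sum_i theta_i eps_{t-i} with
Var(eps_t) = sigma^2, the variance is
  gamma(0) = sigma^2 * (1 + sum_i theta_i^2).
  sum_i theta_i^2 = (-0.188)^2 + (-0.706)^2 = 0.035344 + 0.498436 = 0.53378.
  gamma(0) = 4 * (1 + 0.53378) = 4 * 1.53378 = 6.13512, which rounds to 6.1351.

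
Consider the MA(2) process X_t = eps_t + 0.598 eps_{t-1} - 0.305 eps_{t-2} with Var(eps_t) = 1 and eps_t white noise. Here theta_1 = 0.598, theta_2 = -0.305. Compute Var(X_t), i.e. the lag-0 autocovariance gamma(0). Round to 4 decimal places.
\gamma(0) = 1.4506

For an MA(q) process X_t = eps_t + sum_i theta_i eps_{t-i} with
Var(eps_t) = sigma^2, the variance is
  gamma(0) = sigma^2 * (1 + sum_i theta_i^2).
  sum_i theta_i^2 = (0.598)^2 + (-0.305)^2 = 0.357604 + 0.093025 = 0.450629.
  gamma(0) = 1 * (1 + 0.450629) = 1 * 1.450629 = 1.450629, which rounds to 1.4506.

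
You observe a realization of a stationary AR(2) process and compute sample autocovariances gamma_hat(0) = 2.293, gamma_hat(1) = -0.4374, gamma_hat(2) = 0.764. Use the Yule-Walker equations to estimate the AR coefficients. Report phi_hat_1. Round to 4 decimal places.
\hat\phi_{1} = -0.1320

The Yule-Walker equations for an AR(p) process read, in matrix form,
  Gamma_p phi = r_p,   with   (Gamma_p)_{ij} = gamma(|i - j|),
                       (r_p)_i = gamma(i),   i,j = 1..p.
Substitute the sample gammas (Toeplitz matrix and right-hand side of size 2):
  Gamma_p = [[2.293, -0.4374], [-0.4374, 2.293]]
  r_p     = [-0.4374, 0.764]
Written out:
  2.293 phi_1 - 0.4374 phi_2 = -0.4374
  -0.4374 phi_1 + 2.293 phi_2 = 0.764
Solve by Cramer's rule:
  det = gamma(0)^2 - gamma(1)^2 = (2.293)^2 - (-0.4374)^2 = 5.257849 - 0.19131876 = 5.06653024
  phi_hat_1 = [gamma(1) gamma(0) - gamma(1) gamma(2)] / det = [(-0.4374)(2.293) - (-0.4374)(0.764)] / 5.06653024 = -0.6687846 / 5.06653024 = -0.132
  phi_hat_2 = [gamma(0) gamma(2) - gamma(1)^2] / det = [(2.293)(0.764) - (-0.4374)^2] / 5.06653024 = 1.56053324 / 5.06653024 = 0.308
So phi_hat = [-0.1320, 0.3080].
Therefore phi_hat_1 = -0.1320.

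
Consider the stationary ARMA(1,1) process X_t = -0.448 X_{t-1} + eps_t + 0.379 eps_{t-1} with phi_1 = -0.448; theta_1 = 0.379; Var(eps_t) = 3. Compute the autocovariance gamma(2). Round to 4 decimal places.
\gamma(2) = 0.0963

Multiply the model equation by X_{t-k} and take expectations. With theta_0 = psi_0 = 1 and psi_j the MA(infinity) weights, this gives
  gamma(k) - sum_i phi_i gamma(k-i) = c_k,
  c_k = sigma^2 * sum_{j=k..q} theta_j psi_{j-k}   (c_k = 0 for k > q),
using gamma(-m) = gamma(m).
psi-weights needed (psi_j = theta_j + sum_i phi_i psi_{j-i}):
  psi_1 = theta_1 + phi_1 = 0.379 + (-0.448) = -0.069
Right-hand sides:
  c_0 = sigma^2 (1 + theta_1 psi_1) = 3 * (1 + (0.379)(-0.069)) = 3 * 0.973849 = 2.921547
  c_1 = sigma^2 theta_1 = 3 * (0.379) = 1.137
  c_2 = 0
Equations for k = 0 and k = 1 (AR order 1):
  gamma(0) = phi_1 gamma(1) + c_0
  gamma(1) = phi_1 gamma(0) + c_1
Substituting the second into the first: gamma(0) (1 - phi_1^2) = c_0 + phi_1 c_1, so
  gamma(0) = (c_0 + phi_1 c_1) / (1 - phi_1^2) = (2.921547 + (-0.448)(1.137)) / (1 - (-0.448)^2) = 2.412171 / 0.799296 = 3.017869.
  gamma(1) = phi_1 gamma(0) + c_1 = (-0.448)(3.017869) + (1.137) = -0.215006.
For k = 2 (> q): gamma(2) = phi_1 gamma(1) = (-0.448)(-0.215006) = 0.096322.
Therefore gamma(2) = 0.0963 (to 4 decimal places).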